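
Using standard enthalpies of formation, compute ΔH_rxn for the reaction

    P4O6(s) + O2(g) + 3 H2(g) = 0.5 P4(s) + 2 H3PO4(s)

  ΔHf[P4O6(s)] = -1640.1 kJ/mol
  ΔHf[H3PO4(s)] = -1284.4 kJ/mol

ΔH°rxn = Σ nΔHf°(products) − Σ nΔHf°(reactants).
Products: 1/2·(+0.0) + 2·(-1284.4) = -2568.8
Reactants: 1·(-1640.1) + 1·(+0.0) + 3·(+0.0) = -1640.1
ΔH_rxn = (-2568.8) − (-1640.1) = -928.7 kJ/mol

ΔH_rxn = -928.7 kJ/mol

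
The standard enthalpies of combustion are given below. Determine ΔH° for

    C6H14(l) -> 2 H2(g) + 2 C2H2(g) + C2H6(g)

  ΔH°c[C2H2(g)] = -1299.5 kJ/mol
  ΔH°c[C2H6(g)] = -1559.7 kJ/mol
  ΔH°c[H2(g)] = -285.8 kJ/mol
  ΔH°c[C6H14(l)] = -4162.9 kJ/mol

With combustion enthalpies, reactants minus products:
= [1·(-4162.9)] − [2·(-285.8) + 2·(-1299.5) + 1·(-1559.7)]
= 567.4 kJ/mol

ΔH° = 567.4 kJ/mol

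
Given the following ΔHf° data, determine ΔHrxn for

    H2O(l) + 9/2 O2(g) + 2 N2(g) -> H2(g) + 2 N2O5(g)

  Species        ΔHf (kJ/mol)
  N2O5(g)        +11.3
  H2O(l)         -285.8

ΔHrxn = 308.4 kJ/mol

Products: 1·(+0.0) + 2·(+11.3) = +22.6
Reactants: 1·(-285.8) + 9/2·(+0.0) + 2·(+0.0) = -285.8
ΔHrxn = (+22.6) − (-285.8) = 308.4 kJ/mol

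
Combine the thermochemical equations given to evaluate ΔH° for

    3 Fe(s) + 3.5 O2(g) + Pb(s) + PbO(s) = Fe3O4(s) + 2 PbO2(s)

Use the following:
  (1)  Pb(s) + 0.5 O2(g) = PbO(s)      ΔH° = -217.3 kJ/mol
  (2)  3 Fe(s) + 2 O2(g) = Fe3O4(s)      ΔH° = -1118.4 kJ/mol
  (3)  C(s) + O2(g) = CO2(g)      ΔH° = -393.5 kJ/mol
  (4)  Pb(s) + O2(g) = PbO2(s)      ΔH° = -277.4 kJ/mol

ΔH° = -1455.9 kJ/mol

(1) reversed (PbO(s) must end up as a reactant): +217.3 kJ/mol
(2) as written (Fe3O4(s) already on the product side): -1118.4 kJ/mol
(3): not needed (C(s) appears nowhere else).
(4) × 2 (scale by 2 for the 2 PbO2(s)): (2)·(-277.4) = -554.8 kJ/mol
ΔH° = (-1)·(-217.3) + (1)·(-1118.4) + (2)·(-277.4) = -1455.9 kJ/mol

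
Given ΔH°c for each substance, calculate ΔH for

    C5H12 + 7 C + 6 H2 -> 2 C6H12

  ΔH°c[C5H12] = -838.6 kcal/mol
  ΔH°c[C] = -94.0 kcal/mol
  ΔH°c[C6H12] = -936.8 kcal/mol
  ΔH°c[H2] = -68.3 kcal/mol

ΔH = -32.8 kcal/mol

Using ΔH = Σ nΔHc°(reactants) − Σ nΔHc°(products):
= [1·(-838.6) + 7·(-94.0) + 6·(-68.3)] − [2·(-936.8)]
= -32.8 kcal/mol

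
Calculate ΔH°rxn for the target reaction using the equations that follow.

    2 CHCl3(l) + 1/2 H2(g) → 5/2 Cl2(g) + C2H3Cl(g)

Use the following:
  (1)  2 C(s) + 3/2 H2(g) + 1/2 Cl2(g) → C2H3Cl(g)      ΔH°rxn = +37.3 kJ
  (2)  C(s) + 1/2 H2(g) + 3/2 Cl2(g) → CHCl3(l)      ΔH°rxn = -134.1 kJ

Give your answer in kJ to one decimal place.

(1) as written: +37.3 kJ
(2) reversed and × 2: (-2)·(-134.1) = +268.2 kJ
By Hess's law, ΔH°rxn = (+37.3) + (+268.2) = 305.5 kJ

ΔH°rxn = 305.5 kJ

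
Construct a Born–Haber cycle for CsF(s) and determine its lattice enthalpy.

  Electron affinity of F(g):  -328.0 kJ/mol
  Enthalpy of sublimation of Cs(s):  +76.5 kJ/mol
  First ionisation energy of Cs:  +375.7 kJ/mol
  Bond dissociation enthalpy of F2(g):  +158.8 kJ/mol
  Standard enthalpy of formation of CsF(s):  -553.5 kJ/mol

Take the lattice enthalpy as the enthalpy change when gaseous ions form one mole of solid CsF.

ΔHf° = 1·ΔHsub + 1·(ΣIE) + 1/2·D(F2) + 1·EA + U
-553.5 = 1·(+76.5) + 1·(+375.7) + 1/2·(+158.8) + 1·(-328.0) + U
U = -553.5 − (+203.6) = -757.1 kJ/mol

U = -757.1 kJ/mol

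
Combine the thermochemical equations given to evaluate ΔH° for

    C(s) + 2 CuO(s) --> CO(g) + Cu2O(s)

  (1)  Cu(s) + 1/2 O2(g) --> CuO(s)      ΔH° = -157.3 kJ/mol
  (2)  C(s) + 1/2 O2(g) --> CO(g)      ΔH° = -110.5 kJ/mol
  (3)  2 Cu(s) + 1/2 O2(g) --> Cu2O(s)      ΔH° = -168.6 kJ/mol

ΔH° = 35.5 kJ/mol

(1) reversed and × 2: (-2)·(-157.3) = +314.6 kJ/mol
(2) as written: -110.5 kJ/mol
(3) as written: -168.6 kJ/mol
Combining the equations, ΔH° = (+314.6) + (-110.5) + (-168.6) = 35.5 kJ/mol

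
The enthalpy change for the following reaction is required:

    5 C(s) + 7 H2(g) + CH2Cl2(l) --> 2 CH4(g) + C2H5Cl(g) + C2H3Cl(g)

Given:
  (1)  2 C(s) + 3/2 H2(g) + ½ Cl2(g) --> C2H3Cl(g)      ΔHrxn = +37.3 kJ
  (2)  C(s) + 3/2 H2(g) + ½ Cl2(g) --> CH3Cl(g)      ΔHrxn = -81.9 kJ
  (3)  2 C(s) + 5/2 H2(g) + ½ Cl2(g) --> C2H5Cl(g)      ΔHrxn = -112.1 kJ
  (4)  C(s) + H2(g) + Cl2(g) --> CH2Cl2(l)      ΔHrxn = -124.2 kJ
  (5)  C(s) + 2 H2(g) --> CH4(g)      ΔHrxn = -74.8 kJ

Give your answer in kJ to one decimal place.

ΔHrxn = -100.2 kJ

(1) as written (C2H3Cl(g) already on the product side): +37.3 kJ
(2): not needed (CH3Cl(g) appears nowhere else).
(3) as written (C2H5Cl(g) already on the product side): -112.1 kJ
(4) reversed (reverse to put CH2Cl2(l) on the reactant side): +124.2 kJ
(5) × 2 (scale by 2 for the 2 CH4(g)): (2)·(-74.8) = -149.6 kJ
Combining the equations, ΔHrxn = (+37.3) + (-112.1) + (+124.2) + (-149.6) = -100.2 kJ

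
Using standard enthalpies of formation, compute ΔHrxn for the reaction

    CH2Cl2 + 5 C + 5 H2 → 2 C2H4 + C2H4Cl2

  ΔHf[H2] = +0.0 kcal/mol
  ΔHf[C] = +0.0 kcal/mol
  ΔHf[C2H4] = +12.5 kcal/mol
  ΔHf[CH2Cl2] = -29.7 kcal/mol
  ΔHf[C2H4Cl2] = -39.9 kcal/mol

Products: 2·(+12.5) + 1·(-39.9) = -14.9
Reactants: 1·(-29.7) + 5·(+0.0) + 5·(+0.0) = -29.7
ΔHrxn = (-14.9) − (-29.7) = 14.8 kcal/mol

ΔHrxn = 14.8 kcal/mol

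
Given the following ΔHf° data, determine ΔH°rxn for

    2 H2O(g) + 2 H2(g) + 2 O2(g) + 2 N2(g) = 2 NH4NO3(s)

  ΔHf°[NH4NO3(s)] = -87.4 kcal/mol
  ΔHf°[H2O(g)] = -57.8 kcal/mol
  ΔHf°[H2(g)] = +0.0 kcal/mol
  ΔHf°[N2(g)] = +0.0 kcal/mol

ΔH°rxn = Σ nΔHf°(products) − Σ nΔHf°(reactants).
Products: 2·(-87.4) = -174.8
Reactants: 2·(-57.8) + 2·(+0.0) + 2·(+0.0) + 2·(+0.0) = -115.6
ΔH°rxn = (-174.8) − (-115.6) = -59.2 kcal/mol

ΔH°rxn = -59.2 kcal/mol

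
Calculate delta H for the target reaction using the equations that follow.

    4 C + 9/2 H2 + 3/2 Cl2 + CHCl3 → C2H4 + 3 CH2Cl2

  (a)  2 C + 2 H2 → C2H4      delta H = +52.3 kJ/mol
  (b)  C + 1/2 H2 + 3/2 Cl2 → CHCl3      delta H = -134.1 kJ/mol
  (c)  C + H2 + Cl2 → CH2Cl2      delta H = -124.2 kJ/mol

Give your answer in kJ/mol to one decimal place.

delta H = -186.2 kJ/mol

(a) as written (C2H4 already on the product side): +52.3 kJ/mol
(b) reversed (CHCl3 must end up as a reactant): +134.1 kJ/mol
(c) × 3 (×3 to match 3 CH2Cl2 in the target): (3)·(-124.2) = -372.6 kJ/mol
Summing the manipulated equations, delta H = (+52.3) + (+134.1) + (-372.6) = -186.2 kJ/mol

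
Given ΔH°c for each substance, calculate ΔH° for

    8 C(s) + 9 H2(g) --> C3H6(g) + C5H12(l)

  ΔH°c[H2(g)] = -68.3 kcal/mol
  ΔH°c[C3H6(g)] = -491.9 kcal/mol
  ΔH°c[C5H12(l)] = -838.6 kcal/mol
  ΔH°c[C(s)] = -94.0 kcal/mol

ΔH° = -36.2 kcal/mol

With combustion enthalpies, reactants minus products:
= [8·(-94.0) + 9·(-68.3)] − [1·(-491.9) + 1·(-838.6)]
= -36.2 kcal/mol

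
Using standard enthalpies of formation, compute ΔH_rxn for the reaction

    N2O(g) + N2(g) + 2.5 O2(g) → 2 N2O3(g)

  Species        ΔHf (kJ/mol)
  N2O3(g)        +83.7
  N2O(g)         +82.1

ΔH°rxn = Σ nΔHf°(products) − Σ nΔHf°(reactants).
Products: 2·(+83.7) = +167.4
Reactants: 1·(+82.1) + 1·(+0.0) + 5/2·(+0.0) = +82.1
ΔH_rxn = (+167.4) − (+82.1) = 85.3 kJ/mol

ΔH_rxn = 85.3 kJ/mol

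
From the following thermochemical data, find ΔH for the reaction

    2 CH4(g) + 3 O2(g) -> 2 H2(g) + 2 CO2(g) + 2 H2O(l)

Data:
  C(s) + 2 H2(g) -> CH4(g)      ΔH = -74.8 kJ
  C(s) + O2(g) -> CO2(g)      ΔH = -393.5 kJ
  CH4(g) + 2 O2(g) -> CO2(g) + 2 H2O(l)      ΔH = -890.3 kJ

equation 1 reversed: +74.8 kJ
equation 2 as written: -393.5 kJ
equation 3 as written: -890.3 kJ
Summing the manipulated equations, ΔH = (-1)·(-74.8) + (1)·(-393.5) + (1)·(-890.3) = -1209.0 kJ

ΔH = -1209.0 kJ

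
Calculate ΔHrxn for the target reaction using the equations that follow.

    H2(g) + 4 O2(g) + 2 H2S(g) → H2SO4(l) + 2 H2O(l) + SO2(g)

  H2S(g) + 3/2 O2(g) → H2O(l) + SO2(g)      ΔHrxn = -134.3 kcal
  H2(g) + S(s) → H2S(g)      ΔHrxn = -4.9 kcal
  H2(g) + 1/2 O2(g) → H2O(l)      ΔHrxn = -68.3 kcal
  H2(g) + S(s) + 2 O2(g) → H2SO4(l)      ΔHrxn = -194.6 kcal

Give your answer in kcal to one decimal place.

ΔHrxn = -392.3 kcal

equation 1 as written: -134.3 kcal
equation 2 reversed: +4.9 kcal
equation 3 as written: -68.3 kcal
equation 4 as written: -194.6 kcal
ΔHrxn = (1)·(-134.3) + (-1)·(-4.9) + (1)·(-68.3) + (1)·(-194.6) = -392.3 kcal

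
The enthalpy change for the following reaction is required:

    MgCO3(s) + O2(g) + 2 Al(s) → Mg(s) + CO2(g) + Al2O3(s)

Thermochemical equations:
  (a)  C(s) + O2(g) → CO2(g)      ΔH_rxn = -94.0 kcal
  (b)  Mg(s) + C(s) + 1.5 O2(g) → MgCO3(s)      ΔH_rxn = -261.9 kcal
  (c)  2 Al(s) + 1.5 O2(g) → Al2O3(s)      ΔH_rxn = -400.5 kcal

ΔH_rxn = -232.6 kcal

(a) as written (CO2(g) already on the product side): -94.0 kcal
(b) reversed (reverse to put MgCO3(s) on the reactant side): +261.9 kcal
(c) as written (Al2O3(s) already on the product side): -400.5 kcal
Summing the manipulated equations, ΔH_rxn = (1)·(-94.0) + (-1)·(-261.9) + (1)·(-400.5) = -232.6 kcal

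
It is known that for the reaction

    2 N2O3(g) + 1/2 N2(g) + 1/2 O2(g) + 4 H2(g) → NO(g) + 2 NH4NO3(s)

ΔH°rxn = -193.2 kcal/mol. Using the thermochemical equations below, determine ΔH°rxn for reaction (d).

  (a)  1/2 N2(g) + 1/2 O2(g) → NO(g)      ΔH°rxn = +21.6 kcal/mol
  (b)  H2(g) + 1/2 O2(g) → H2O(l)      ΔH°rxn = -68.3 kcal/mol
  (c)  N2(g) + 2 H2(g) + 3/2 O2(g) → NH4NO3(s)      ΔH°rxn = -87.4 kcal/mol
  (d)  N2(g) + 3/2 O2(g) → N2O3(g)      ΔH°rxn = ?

(a) as written: +21.6 kcal/mol
(b): not needed.
(c) × 2: (2)·(-87.4) = -174.8 kcal/mol
(d) reversed and × 2: contributes −2·x
-193.2 = (+21.6) + (-174.8) − 2·x
x = (-193.2 − (-153.2)) / (-2) = 20.0 kcal/mol

ΔH°rxn = 20.0 kcal/mol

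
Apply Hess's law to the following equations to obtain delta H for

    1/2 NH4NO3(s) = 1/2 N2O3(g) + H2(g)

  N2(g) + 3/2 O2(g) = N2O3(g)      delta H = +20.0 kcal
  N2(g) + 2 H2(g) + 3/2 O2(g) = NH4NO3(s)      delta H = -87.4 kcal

delta H = 53.7 kcal

equation 1 × 1/2: (1/2)·(+20.0) = +10.0 kcal
equation 2 reversed and × 1/2: (-1/2)·(-87.4) = +43.7 kcal
Since enthalpy is a state function, delta H = (1/2)·(+20.0) + (-1/2)·(-87.4) = 53.7 kcal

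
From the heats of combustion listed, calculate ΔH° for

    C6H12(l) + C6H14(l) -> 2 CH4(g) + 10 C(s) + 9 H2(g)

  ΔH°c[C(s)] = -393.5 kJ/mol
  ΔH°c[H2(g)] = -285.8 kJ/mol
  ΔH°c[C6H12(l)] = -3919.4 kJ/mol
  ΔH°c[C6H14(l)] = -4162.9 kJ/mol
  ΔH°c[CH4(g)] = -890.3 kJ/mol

With combustion enthalpies, reactants minus products:
= [1·(-3919.4) + 1·(-4162.9)] − [2·(-890.3) + 10·(-393.5) + 9·(-285.8)]
= 205.5 kJ/mol

ΔH° = 205.5 kJ/mol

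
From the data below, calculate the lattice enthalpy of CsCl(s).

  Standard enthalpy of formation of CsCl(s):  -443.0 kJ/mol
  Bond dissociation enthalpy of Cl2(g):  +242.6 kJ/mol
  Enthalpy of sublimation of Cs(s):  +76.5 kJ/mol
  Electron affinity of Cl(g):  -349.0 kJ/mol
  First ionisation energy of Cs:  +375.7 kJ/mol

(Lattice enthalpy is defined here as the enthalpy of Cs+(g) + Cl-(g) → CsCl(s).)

U = -667.5 kJ/mol

ΔHf° = 1·ΔHsub + 1·(ΣIE) + 1/2·D(Cl2) + 1·EA + U
-443.0 = 1·(+76.5) + 1·(+375.7) + 1/2·(+242.6) + 1·(-349.0) + U
U = -443.0 − (+224.5) = -667.5 kJ/mol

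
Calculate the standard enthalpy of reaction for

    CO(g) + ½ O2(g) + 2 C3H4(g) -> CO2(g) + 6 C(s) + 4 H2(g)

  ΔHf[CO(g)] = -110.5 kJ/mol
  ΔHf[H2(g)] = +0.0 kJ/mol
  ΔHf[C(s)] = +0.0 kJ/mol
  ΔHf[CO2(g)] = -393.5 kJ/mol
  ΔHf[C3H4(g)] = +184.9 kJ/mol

ΔH°rxn = Σ nΔHf°(products) − Σ nΔHf°(reactants).
Products: 1·(-393.5) + 6·(+0.0) + 4·(+0.0) = -393.5
Reactants: 1·(-110.5) + 1/2·(+0.0) + 2·(+184.9) = +259.3
ΔH°rxn = (-393.5) − (+259.3) = -652.8 kJ/mol

ΔH°rxn = -652.8 kJ/mol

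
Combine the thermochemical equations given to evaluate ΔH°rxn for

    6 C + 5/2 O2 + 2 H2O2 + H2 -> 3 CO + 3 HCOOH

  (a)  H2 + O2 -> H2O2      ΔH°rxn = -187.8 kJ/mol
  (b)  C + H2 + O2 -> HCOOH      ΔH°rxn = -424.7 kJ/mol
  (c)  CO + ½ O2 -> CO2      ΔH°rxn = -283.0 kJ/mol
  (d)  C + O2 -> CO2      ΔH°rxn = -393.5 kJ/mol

(a) reversed and × 2 (reverse to put H2O2 on the reactant side; scale by 2 for the 2 H2O2): (-2)·(-187.8) = +375.6 kJ/mol
(b) × 3 (×3 to match 3 HCOOH in the target): (3)·(-424.7) = -1274.1 kJ/mol
(c) reversed and × 3 (CO must end up as a product; scale by 3 for the 3 CO): (-3)·(-283.0) = +849.0 kJ/mol
(d) × 3: (3)·(-393.5) = -1180.5 kJ/mol
ΔH°rxn = (+375.6) + (-1274.1) + (+849.0) + (-1180.5) = -1230.0 kJ/mol

ΔH°rxn = -1230.0 kJ/mol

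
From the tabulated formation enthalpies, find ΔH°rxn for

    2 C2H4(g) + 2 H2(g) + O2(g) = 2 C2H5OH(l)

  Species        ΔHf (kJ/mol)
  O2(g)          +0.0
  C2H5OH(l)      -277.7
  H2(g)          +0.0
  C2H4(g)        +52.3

ΔH°rxn = -660.0 kJ/mol

Products: 2·(-277.7) = -555.4
Reactants: 2·(+52.3) + 2·(+0.0) + 1·(+0.0) = +104.6
ΔH°rxn = (-555.4) − (+104.6) = -660.0 kJ/mol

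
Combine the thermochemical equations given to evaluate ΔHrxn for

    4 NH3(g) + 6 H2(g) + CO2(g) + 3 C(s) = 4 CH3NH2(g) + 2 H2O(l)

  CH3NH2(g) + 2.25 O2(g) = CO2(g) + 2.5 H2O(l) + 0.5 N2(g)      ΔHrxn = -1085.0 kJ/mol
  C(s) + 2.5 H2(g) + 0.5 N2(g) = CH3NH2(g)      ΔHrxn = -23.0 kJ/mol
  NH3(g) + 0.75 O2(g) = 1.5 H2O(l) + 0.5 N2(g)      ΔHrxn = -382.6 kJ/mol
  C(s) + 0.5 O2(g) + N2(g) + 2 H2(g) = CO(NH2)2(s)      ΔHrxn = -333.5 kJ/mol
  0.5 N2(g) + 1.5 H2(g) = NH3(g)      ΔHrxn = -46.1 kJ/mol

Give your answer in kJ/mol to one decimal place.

ΔHrxn = -85.7 kJ/mol

equation 1 reversed (reverse to put CO2(g) on the reactant side): +1085.0 kJ/mol
equation 2 × 3: (3)·(-23.0) = -69.0 kJ/mol
equation 3 × 3: (3)·(-382.6) = -1147.8 kJ/mol
equation 4: not needed (CO(NH2)2(s) appears nowhere else).
equation 5 reversed: +46.1 kJ/mol
ΔHrxn = (+1085.0) + (-69.0) + (-1147.8) + (+46.1) = -85.7 kJ/mol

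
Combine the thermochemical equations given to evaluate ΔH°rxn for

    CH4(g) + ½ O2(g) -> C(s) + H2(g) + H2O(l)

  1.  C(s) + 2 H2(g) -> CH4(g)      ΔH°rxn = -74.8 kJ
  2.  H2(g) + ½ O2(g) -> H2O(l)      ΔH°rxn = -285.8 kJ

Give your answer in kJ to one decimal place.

ΔH°rxn = -211.0 kJ

eq. 1 reversed (CH4(g) must end up as a reactant): +74.8 kJ
eq. 2 as written (H2O(l) already on the product side): -285.8 kJ
ΔH°rxn = (-1)·(-74.8) + (1)·(-285.8) = -211.0 kJ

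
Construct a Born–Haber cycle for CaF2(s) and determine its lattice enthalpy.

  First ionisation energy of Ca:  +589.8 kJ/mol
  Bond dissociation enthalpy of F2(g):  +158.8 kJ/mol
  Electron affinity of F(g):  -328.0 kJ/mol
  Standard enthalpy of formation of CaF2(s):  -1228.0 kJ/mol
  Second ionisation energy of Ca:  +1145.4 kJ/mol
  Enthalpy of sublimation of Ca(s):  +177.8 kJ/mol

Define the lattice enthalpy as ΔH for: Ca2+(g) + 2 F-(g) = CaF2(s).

ΔHf° = 1·ΔHsub + 1·(ΣIE) + 1·D(F2) + 2·EA + U
-1228.0 = 1·(+177.8) + 1·(+1735.2) + 1·(+158.8) + 2·(-328.0) + U
U = -1228.0 − (+1415.8) = -2643.8 kJ/mol

U = -2643.8 kJ/mol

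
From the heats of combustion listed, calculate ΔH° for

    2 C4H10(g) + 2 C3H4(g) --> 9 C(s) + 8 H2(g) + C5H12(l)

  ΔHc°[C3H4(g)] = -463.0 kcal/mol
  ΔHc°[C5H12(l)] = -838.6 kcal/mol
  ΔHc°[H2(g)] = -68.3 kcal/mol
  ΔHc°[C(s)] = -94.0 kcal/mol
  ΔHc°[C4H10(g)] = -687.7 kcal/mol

ΔH° = -70.4 kcal/mol

With combustion enthalpies, reactants minus products:
= [2·(-687.7) + 2·(-463.0)] − [9·(-94.0) + 8·(-68.3) + 1·(-838.6)]
= -70.4 kcal/mol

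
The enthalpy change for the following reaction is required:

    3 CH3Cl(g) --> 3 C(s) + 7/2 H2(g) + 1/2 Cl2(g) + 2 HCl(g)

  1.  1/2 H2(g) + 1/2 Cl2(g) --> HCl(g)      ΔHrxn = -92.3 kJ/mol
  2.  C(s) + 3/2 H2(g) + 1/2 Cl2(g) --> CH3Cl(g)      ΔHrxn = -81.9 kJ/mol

eq. 1 × 2: (2)·(-92.3) = -184.6 kJ/mol
eq. 2 reversed and × 3: (-3)·(-81.9) = +245.7 kJ/mol
By Hess's law, ΔHrxn = (-184.6) + (+245.7) = 61.1 kJ/mol

ΔHrxn = 61.1 kJ/mol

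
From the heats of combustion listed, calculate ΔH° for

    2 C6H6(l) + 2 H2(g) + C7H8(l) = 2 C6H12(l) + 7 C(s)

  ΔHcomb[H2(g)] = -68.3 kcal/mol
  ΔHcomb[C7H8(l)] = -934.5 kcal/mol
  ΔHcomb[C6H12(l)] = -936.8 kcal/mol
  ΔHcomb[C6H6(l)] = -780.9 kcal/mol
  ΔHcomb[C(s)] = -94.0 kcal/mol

With combustion enthalpies, reactants minus products:
= [2·(-780.9) + 2·(-68.3) + 1·(-934.5)] − [2·(-936.8) + 7·(-94.0)]
= -101.3 kcal/mol

ΔH° = -101.3 kcal/mol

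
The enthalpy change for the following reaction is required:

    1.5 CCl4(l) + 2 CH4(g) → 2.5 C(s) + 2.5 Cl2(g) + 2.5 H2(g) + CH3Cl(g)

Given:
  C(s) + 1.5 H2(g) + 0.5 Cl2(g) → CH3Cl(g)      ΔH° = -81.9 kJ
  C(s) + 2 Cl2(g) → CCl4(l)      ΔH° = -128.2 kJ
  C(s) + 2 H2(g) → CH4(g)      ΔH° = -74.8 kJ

equation 1 as written: -81.9 kJ
equation 2 reversed and × 3/2: (-3/2)·(-128.2) = +192.3 kJ
equation 3 reversed and × 2: (-2)·(-74.8) = +149.6 kJ
ΔH° = (1)·(-81.9) + (-3/2)·(-128.2) + (-2)·(-74.8) = 260.0 kJ

ΔH° = 260.0 kJ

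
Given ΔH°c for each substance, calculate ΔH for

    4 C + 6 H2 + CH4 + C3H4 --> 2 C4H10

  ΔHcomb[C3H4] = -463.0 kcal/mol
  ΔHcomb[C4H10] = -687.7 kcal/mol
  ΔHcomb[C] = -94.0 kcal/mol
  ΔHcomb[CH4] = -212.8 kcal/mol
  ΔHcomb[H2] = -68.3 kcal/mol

Using ΔH = Σ nΔHc°(reactants) − Σ nΔHc°(products):
= [4·(-94.0) + 6·(-68.3) + 1·(-212.8) + 1·(-463.0)] − [2·(-687.7)]
= -86.2 kcal/mol

ΔH = -86.2 kcal/mol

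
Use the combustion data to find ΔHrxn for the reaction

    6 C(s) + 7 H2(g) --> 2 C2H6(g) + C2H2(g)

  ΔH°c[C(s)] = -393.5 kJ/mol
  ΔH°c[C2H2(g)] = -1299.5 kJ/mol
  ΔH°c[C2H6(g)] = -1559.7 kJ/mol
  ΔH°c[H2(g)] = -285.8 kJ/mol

With combustion enthalpies, reactants minus products:
= [6·(-393.5) + 7·(-285.8)] − [2·(-1559.7) + 1·(-1299.5)]
= 57.3 kJ/mol

ΔHrxn = 57.3 kJ/mol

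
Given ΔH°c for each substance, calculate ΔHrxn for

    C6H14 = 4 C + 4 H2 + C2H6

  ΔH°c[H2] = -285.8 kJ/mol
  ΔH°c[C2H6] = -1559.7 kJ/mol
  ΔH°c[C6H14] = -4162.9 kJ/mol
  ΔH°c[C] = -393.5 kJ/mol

ΔHrxn = 114.0 kJ/mol

Using ΔH = Σ nΔHc°(reactants) − Σ nΔHc°(products):
= [1·(-4162.9)] − [4·(-393.5) + 4·(-285.8) + 1·(-1559.7)]
= 114.0 kJ/mol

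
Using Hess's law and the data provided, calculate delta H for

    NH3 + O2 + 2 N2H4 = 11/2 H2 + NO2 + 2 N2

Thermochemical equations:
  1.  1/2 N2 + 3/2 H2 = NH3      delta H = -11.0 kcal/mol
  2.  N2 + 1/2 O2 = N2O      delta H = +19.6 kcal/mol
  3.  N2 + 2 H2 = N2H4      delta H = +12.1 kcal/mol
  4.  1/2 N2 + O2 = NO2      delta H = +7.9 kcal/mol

delta H = -5.3 kcal/mol

eq. 1 reversed (reverse to put NH3 on the reactant side): +11.0 kcal/mol
eq. 2: not needed (N2O appears nowhere else).
eq. 3 reversed and × 2 (reverse to put N2H4 on the reactant side; scale by 2 for the 2 N2H4): (-2)·(+12.1) = -24.2 kcal/mol
eq. 4 as written (NO2 already on the product side): +7.9 kcal/mol
By Hess's law, delta H = (-1)·(-11.0) + (-2)·(+12.1) + (1)·(+7.9) = -5.3 kcal/mol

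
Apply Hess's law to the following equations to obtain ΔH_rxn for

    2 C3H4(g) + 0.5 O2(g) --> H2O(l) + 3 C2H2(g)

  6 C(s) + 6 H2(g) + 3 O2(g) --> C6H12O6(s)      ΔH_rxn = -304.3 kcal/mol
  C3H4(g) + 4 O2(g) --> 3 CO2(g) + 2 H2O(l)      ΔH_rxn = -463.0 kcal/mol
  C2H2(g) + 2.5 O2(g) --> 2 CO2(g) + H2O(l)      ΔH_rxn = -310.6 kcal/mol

ΔH_rxn = 5.8 kcal/mol

equation 1: not needed.
equation 2 × 2: (2)·(-463.0) = -926.0 kcal/mol
equation 3 reversed and × 3: (-3)·(-310.6) = +931.8 kcal/mol
ΔH_rxn = (-926.0) + (+931.8) = 5.8 kcal/mol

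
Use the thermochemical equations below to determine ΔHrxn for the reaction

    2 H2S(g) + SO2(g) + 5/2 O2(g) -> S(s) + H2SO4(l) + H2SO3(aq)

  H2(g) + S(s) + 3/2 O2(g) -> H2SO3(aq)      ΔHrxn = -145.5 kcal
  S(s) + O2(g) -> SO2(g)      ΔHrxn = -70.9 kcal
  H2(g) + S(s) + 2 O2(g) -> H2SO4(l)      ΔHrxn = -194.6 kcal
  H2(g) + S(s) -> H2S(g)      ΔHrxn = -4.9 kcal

equation 1 as written (H2SO3(aq) already on the product side): -145.5 kcal
equation 2 reversed (reverse to put SO2(g) on the reactant side): +70.9 kcal
equation 3 as written (H2SO4(l) already on the product side): -194.6 kcal
equation 4 reversed and × 2 (reverse to put H2S(g) on the reactant side; scale by 2 for the 2 H2S(g)): (-2)·(-4.9) = +9.8 kcal
ΔHrxn = (1)·(-145.5) + (-1)·(-70.9) + (1)·(-194.6) + (-2)·(-4.9) = -259.4 kcal

ΔHrxn = -259.4 kcal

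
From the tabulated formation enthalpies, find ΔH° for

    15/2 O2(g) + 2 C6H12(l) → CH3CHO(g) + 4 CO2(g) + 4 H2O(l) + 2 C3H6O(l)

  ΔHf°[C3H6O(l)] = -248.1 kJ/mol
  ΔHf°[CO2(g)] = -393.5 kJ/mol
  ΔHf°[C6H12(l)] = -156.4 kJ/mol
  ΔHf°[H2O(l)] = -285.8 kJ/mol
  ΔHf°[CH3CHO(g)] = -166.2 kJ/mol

ΔH° = -3066.8 kJ/mol

Products: 1·(-166.2) + 4·(-393.5) + 4·(-285.8) + 2·(-248.1) = -3379.6
Reactants: 15/2·(+0.0) + 2·(-156.4) = -312.8
ΔH° = (-3379.6) − (-312.8) = -3066.8 kJ/mol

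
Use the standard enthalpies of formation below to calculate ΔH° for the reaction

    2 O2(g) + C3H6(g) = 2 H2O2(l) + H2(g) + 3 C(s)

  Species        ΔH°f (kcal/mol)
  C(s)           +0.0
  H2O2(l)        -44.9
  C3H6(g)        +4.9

ΔH° = -94.7 kcal/mol

ΔH°rxn = Σ nΔHf°(products) − Σ nΔHf°(reactants).
Products: 2·(-44.9) + 1·(+0.0) + 3·(+0.0) = -89.8
Reactants: 2·(+0.0) + 1·(+4.9) = +4.9
ΔH° = (-89.8) − (+4.9) = -94.7 kcal/mol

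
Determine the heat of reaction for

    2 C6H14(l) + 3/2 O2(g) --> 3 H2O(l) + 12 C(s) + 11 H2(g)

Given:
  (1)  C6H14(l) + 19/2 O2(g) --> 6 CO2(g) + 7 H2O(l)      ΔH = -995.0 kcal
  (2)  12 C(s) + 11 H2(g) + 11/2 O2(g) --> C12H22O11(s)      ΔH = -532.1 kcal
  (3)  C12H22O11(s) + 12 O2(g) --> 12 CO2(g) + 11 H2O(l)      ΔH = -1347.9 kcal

(1) × 2 (scale by 2 for the 2 C6H14(l)): (2)·(-995.0) = -1990.0 kcal
(2) reversed (C(s) must end up as a product): +532.1 kcal
(3) reversed: +1347.9 kcal
ΔH = (-1990.0) + (+532.1) + (+1347.9) = -110.0 kcal

ΔH = -110.0 kcal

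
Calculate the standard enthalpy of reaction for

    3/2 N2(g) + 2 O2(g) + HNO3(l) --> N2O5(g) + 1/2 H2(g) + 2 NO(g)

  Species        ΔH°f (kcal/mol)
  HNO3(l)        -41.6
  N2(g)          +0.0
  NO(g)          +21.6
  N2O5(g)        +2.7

ΔH°rxn = Σ nΔHf°(products) − Σ nΔHf°(reactants).
Products: 1·(+2.7) + 1/2·(+0.0) + 2·(+21.6) = +45.9
Reactants: 3/2·(+0.0) + 2·(+0.0) + 1·(-41.6) = -41.6
ΔH° = (+45.9) − (-41.6) = 87.5 kcal/mol

ΔH° = 87.5 kcal/mol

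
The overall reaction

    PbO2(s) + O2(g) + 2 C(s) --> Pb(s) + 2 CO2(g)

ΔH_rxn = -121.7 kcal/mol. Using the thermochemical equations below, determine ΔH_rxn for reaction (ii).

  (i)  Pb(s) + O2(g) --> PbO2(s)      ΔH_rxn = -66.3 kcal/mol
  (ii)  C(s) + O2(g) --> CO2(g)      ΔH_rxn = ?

(i) reversed: +66.3 kcal/mol
(ii) × 2: contributes 2·x
-121.7 = (+66.3) + 2·x
x = (-121.7 − (+66.3)) / (2) = -94.0 kcal/mol

ΔH_rxn = -94.0 kcal/mol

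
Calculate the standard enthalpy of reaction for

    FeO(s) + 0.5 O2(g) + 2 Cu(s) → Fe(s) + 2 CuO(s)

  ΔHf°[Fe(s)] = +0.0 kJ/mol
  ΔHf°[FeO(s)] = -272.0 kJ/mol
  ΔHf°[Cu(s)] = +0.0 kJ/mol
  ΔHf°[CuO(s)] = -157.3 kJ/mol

Products: 1·(+0.0) + 2·(-157.3) = -314.6
Reactants: 1·(-272.0) + 1/2·(+0.0) + 2·(+0.0) = -272.0
ΔHrxn = (-314.6) − (-272.0) = -42.6 kJ/mol

ΔHrxn = -42.6 kJ/mol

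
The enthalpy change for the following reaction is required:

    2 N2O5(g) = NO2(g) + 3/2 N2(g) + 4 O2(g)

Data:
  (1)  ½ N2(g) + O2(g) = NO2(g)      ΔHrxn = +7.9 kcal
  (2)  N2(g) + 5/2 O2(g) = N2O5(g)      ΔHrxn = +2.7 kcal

ΔHrxn = 2.5 kcal

(1) as written: +7.9 kcal
(2) reversed and × 2: (-2)·(+2.7) = -5.4 kcal
Summing the manipulated equations, ΔHrxn = (1)·(+7.9) + (-2)·(+2.7) = 2.5 kcal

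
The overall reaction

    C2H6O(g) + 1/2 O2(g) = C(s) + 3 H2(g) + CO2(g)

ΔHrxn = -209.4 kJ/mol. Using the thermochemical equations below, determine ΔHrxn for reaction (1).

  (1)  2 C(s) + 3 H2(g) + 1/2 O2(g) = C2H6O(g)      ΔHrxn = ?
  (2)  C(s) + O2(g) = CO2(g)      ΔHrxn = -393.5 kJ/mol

(1) reversed: contributes −x
(2) as written: -393.5 kJ/mol
-209.4 = (-393.5) − x
x = (-209.4 − (-393.5)) / (-1) = -184.1 kJ/mol

ΔHrxn = -184.1 kJ/mol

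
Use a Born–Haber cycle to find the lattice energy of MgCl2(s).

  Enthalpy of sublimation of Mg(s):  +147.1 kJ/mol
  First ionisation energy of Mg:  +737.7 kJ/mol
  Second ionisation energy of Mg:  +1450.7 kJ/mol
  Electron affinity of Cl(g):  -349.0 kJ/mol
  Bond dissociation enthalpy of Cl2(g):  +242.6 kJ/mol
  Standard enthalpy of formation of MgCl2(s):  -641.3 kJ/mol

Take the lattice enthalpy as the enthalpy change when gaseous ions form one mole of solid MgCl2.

ΔHf° = 1·ΔHsub + 1·(ΣIE) + 1·D(Cl2) + 2·EA + U
-641.3 = 1·(+147.1) + 1·(+2188.4) + 1·(+242.6) + 2·(-349.0) + U
U = -641.3 − (+1880.1) = -2521.4 kJ/mol

U = -2521.4 kJ/mol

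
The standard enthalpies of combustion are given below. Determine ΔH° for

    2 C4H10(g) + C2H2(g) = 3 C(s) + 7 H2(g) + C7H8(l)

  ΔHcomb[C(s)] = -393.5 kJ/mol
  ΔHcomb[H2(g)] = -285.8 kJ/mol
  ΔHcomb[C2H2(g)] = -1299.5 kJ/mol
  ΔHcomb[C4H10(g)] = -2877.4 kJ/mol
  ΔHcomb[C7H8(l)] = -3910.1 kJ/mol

Using ΔH = Σ nΔHc°(reactants) − Σ nΔHc°(products):
= [2·(-2877.4) + 1·(-1299.5)] − [3·(-393.5) + 7·(-285.8) + 1·(-3910.1)]
= 36.9 kJ/mol

ΔH° = 36.9 kJ/mol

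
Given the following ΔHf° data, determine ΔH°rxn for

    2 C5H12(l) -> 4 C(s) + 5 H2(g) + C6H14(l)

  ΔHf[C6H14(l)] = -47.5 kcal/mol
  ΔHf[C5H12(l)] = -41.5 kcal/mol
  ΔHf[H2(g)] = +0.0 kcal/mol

Products: 4·(+0.0) + 5·(+0.0) + 1·(-47.5) = -47.5
Reactants: 2·(-41.5) = -83.0
ΔH°rxn = (-47.5) − (-83.0) = 35.5 kcal/mol

ΔH°rxn = 35.5 kcal/mol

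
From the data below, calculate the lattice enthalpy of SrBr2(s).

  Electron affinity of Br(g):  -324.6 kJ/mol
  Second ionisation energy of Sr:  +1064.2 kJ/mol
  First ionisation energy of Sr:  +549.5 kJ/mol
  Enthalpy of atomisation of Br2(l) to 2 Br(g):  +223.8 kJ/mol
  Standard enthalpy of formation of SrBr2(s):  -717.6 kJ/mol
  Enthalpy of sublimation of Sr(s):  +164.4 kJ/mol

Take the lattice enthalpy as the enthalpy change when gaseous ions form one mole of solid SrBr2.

U = -2070.3 kJ/mol

ΔHf° = 1·ΔHsub + 1·(ΣIE) + 1·D(Br2) + 2·EA + U
-717.6 = 1·(+164.4) + 1·(+1613.7) + 1·(+223.8) + 2·(-324.6) + U
U = -717.6 − (+1352.7) = -2070.3 kJ/mol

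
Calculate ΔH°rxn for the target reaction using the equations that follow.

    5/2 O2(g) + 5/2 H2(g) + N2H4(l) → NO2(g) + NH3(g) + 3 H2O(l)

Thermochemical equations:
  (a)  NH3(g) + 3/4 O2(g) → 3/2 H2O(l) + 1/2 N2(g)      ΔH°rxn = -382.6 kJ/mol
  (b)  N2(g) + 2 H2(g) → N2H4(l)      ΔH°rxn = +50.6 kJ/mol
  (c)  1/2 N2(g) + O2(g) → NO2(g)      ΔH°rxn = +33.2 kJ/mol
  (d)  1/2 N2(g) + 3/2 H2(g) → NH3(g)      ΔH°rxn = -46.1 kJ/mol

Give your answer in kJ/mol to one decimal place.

(a) × 2: (2)·(-382.6) = -765.2 kJ/mol
(b) reversed: -50.6 kJ/mol
(c) as written: +33.2 kJ/mol
(d) × 3: (3)·(-46.1) = -138.3 kJ/mol
Summing the manipulated equations, ΔH°rxn = (-765.2) + (-50.6) + (+33.2) + (-138.3) = -920.9 kJ/mol

ΔH°rxn = -920.9 kJ/mol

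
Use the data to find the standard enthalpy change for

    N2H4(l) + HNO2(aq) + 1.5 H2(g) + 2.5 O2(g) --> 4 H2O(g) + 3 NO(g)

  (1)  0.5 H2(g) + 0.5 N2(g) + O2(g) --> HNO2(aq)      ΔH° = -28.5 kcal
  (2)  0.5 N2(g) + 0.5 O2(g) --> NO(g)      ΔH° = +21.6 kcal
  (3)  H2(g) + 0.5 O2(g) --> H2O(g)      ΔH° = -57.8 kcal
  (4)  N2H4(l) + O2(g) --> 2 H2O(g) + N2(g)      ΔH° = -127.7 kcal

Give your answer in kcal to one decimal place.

(1) reversed (reverse to put HNO2(aq) on the reactant side): +28.5 kcal
(2) × 3 (scale by 3 for the 3 NO(g)): (3)·(+21.6) = +64.8 kcal
(3) × 2: (2)·(-57.8) = -115.6 kcal
(4) as written (N2H4(l) already on the reactant side): -127.7 kcal
Combining the equations, ΔH° = (+28.5) + (+64.8) + (-115.6) + (-127.7) = -150.0 kcal

ΔH° = -150.0 kcal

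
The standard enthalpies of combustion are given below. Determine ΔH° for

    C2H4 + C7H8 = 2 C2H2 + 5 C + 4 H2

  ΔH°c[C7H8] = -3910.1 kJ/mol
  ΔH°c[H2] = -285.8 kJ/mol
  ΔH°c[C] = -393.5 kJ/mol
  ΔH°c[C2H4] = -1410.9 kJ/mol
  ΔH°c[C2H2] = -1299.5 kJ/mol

ΔH° = 388.7 kJ/mol

Using ΔH = Σ nΔHc°(reactants) − Σ nΔHc°(products):
= [1·(-1410.9) + 1·(-3910.1)] − [2·(-1299.5) + 5·(-393.5) + 4·(-285.8)]
= 388.7 kJ/mol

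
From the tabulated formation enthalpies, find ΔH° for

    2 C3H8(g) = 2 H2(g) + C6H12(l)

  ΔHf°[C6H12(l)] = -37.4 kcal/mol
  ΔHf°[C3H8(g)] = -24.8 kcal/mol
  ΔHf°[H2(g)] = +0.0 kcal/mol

Products: 2·(+0.0) + 1·(-37.4) = -37.4
Reactants: 2·(-24.8) = -49.6
ΔH° = (-37.4) − (-49.6) = 12.2 kcal/mol

ΔH° = 12.2 kcal/mol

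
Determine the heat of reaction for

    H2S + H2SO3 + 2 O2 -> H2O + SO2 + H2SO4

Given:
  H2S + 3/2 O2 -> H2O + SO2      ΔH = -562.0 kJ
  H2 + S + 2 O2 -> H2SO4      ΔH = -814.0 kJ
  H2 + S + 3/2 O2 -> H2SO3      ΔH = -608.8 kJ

equation 1 as written: -562.0 kJ
equation 2 as written: -814.0 kJ
equation 3 reversed: +608.8 kJ
Since enthalpy is a state function, ΔH = (-562.0) + (-814.0) + (+608.8) = -767.2 kJ

ΔH = -767.2 kJ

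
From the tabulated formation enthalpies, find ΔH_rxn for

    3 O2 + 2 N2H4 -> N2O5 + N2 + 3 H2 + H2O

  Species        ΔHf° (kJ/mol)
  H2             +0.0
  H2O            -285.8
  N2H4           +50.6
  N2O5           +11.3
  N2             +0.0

ΔH°rxn = Σ nΔHf°(products) − Σ nΔHf°(reactants).
Products: 1·(+11.3) + 1·(+0.0) + 3·(+0.0) + 1·(-285.8) = -274.5
Reactants: 3·(+0.0) + 2·(+50.6) = +101.2
ΔH_rxn = (-274.5) − (+101.2) = -375.7 kJ/mol

ΔH_rxn = -375.7 kJ/mol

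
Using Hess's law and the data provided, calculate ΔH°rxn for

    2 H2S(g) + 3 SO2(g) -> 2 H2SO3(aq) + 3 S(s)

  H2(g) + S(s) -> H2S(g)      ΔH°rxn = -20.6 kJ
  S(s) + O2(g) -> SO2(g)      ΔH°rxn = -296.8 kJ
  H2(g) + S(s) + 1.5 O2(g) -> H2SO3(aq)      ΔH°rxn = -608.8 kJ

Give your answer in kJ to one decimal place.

equation 1 reversed and × 2 (reverse to put H2S(g) on the reactant side; ×2 to match 2 H2S(g) in the target): (-2)·(-20.6) = +41.2 kJ
equation 2 reversed and × 3 (reverse to put SO2(g) on the reactant side; scale by 3 for the 3 SO2(g)): (-3)·(-296.8) = +890.4 kJ
equation 3 × 2 (scale by 2 for the 2 H2SO3(aq)): (2)·(-608.8) = -1217.6 kJ
Since enthalpy is a state function, ΔH°rxn = (+41.2) + (+890.4) + (-1217.6) = -286.0 kJ

ΔH°rxn = -286.0 kJ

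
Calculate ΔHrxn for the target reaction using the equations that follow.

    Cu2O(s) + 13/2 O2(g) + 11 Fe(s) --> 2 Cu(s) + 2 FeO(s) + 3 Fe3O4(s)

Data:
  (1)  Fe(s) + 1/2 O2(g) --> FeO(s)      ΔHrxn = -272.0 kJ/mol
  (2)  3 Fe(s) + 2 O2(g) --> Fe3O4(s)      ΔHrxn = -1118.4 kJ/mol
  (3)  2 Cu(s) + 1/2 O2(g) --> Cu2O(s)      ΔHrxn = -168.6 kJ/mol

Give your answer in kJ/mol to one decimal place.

ΔHrxn = -3730.6 kJ/mol

(1) × 2 (scale by 2 for the 2 FeO(s)): (2)·(-272.0) = -544.0 kJ/mol
(2) × 3 (×3 to match 3 Fe3O4(s) in the target): (3)·(-1118.4) = -3355.2 kJ/mol
(3) reversed (reverse to put Cu2O(s) on the reactant side): +168.6 kJ/mol
Since enthalpy is a state function, ΔHrxn = (2)·(-272.0) + (3)·(-1118.4) + (-1)·(-168.6) = -3730.6 kJ/mol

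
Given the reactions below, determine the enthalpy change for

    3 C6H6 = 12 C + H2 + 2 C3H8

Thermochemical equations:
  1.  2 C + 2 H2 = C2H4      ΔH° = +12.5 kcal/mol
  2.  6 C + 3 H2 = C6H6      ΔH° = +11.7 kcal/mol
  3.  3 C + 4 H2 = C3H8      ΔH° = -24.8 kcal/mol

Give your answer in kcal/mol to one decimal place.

eq. 1: not needed.
eq. 2 reversed and × 3: (-3)·(+11.7) = -35.1 kcal/mol
eq. 3 × 2: (2)·(-24.8) = -49.6 kcal/mol
Combining the equations, ΔH° = (-35.1) + (-49.6) = -84.7 kcal/mol

ΔH° = -84.7 kcal/mol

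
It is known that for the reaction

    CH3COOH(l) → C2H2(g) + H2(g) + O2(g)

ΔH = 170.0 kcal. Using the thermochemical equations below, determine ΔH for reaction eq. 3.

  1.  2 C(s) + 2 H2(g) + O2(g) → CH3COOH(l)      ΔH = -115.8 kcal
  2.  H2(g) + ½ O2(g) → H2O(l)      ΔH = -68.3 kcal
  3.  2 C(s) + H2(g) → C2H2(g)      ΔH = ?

ΔH = 54.2 kcal

eq. 1 reversed (CH3COOH(l) must end up as a reactant): +115.8 kcal
eq. 2: not needed (H2O(l) appears nowhere else).
eq. 3 as written (C2H2(g) already on the product side): contributes x
+170.0 = (+115.8) + x
x = (+170.0 − (+115.8)) / (1) = 54.2 kcal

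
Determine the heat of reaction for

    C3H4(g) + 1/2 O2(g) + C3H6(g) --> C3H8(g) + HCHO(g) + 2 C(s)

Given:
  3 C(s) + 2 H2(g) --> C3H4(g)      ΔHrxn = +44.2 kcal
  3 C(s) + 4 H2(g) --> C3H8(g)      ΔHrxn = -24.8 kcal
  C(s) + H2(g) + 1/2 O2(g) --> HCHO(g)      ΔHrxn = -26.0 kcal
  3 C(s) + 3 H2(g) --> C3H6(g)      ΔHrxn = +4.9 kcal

ΔHrxn = -99.9 kcal

equation 1 reversed: -44.2 kcal
equation 2 as written: -24.8 kcal
equation 3 as written: -26.0 kcal
equation 4 reversed: -4.9 kcal
Since enthalpy is a state function, ΔHrxn = (-1)·(+44.2) + (1)·(-24.8) + (1)·(-26.0) + (-1)·(+4.9) = -99.9 kcal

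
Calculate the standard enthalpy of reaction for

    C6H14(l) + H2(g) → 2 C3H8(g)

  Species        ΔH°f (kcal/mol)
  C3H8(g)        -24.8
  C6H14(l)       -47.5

Products: 2·(-24.8) = -49.6
Reactants: 1·(-47.5) + 1·(+0.0) = -47.5
ΔHrxn = (-49.6) − (-47.5) = -2.1 kcal/mol

ΔHrxn = -2.1 kcal/mol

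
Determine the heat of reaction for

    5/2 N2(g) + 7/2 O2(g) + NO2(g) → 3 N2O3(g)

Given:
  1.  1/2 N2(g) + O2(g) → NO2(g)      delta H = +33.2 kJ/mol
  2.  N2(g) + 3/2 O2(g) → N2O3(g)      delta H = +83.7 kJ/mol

delta H = 217.9 kJ/mol

eq. 1 reversed: -33.2 kJ/mol
eq. 2 × 3: (3)·(+83.7) = +251.1 kJ/mol
Summing the manipulated equations, delta H = (-1)·(+33.2) + (3)·(+83.7) = 217.9 kJ/mol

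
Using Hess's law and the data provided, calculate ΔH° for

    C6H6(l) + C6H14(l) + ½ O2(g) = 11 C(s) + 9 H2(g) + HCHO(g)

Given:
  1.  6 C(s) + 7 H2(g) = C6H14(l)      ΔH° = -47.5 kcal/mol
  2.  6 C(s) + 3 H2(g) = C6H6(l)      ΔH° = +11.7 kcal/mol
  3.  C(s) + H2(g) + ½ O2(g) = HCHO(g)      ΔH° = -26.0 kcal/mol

eq. 1 reversed: +47.5 kcal/mol
eq. 2 reversed: -11.7 kcal/mol
eq. 3 as written: -26.0 kcal/mol
Combining the equations, ΔH° = (+47.5) + (-11.7) + (-26.0) = 9.8 kcal/mol

ΔH° = 9.8 kcal/mol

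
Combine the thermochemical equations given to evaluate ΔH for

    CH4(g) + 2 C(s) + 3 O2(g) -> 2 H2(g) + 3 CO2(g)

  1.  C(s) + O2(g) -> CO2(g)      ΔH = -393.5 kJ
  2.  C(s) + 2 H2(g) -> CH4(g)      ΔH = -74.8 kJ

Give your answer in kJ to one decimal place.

ΔH = -1105.7 kJ

eq. 1 × 3 (×3 to match 3 CO2(g) in the target): (3)·(-393.5) = -1180.5 kJ
eq. 2 reversed (CH4(g) must end up as a reactant): +74.8 kJ
Since enthalpy is a state function, ΔH = (-1180.5) + (+74.8) = -1105.7 kJ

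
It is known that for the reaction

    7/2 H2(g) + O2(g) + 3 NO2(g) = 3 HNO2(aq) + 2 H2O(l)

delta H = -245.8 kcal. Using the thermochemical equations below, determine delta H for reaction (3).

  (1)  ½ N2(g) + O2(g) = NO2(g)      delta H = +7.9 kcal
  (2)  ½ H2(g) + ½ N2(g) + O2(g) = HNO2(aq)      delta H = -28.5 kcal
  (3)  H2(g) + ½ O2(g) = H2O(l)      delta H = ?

delta H = -68.3 kcal

(1) reversed and × 3 (reverse to put NO2(g) on the reactant side; ×3 to match 3 NO2(g) in the target): (-3)·(+7.9) = -23.7 kcal
(2) × 3 (scale by 3 for the 3 HNO2(aq)): (3)·(-28.5) = -85.5 kcal
(3) × 2 (scale by 2 for the 2 H2O(l)): contributes 2·x
-245.8 = (-23.7) + (-85.5) + 2·x
x = (-245.8 − (-109.2)) / (2) = -68.3 kcal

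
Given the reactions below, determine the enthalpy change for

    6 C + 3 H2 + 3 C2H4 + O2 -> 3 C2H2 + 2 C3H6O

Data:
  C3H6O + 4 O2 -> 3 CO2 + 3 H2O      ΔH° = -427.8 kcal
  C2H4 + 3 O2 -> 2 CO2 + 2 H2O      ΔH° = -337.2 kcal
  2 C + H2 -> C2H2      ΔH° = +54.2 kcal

ΔH° = 6.6 kcal

equation 1 reversed and × 2 (reverse to put C3H6O on the product side; scale by 2 for the 2 C3H6O): (-2)·(-427.8) = +855.6 kcal
equation 2 × 3 (scale by 3 for the 3 C2H4): (3)·(-337.2) = -1011.6 kcal
equation 3 × 3 (scale by 3 for the 3 C2H2): (3)·(+54.2) = +162.6 kcal
Since enthalpy is a state function, ΔH° = (-2)·(-427.8) + (3)·(-337.2) + (3)·(+54.2) = 6.6 kcal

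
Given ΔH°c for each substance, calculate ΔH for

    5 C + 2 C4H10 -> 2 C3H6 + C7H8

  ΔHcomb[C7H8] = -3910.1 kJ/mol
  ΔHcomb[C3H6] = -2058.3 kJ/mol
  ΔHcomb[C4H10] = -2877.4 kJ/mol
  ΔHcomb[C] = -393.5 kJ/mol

ΔH = 304.4 kJ/mol

Using ΔH = Σ nΔHc°(reactants) − Σ nΔHc°(products):
= [5·(-393.5) + 2·(-2877.4)] − [2·(-2058.3) + 1·(-3910.1)]
= 304.4 kJ/mol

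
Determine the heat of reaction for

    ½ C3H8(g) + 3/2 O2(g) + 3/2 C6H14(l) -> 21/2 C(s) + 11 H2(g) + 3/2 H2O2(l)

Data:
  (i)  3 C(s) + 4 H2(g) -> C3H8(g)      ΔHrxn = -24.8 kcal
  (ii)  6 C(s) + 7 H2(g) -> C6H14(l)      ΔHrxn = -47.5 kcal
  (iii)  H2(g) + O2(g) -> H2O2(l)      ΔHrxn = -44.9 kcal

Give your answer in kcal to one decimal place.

ΔHrxn = 16.3 kcal

(i) reversed and × 1/2 (C3H8(g) must end up as a reactant; scale by 1/2 for the 1/2 C3H8(g)): (-1/2)·(-24.8) = +12.4 kcal
(ii) reversed and × 3/2 (C6H14(l) must end up as a reactant; scale by 3/2 for the 3/2 C6H14(l)): (-3/2)·(-47.5) = +71.25 kcal
(iii) × 3/2 (scale by 3/2 for the 3/2 H2O2(l)): (3/2)·(-44.9) = -67.35 kcal
ΔHrxn = (+12.4) + (+71.25) + (-67.35) = 16.3 kcal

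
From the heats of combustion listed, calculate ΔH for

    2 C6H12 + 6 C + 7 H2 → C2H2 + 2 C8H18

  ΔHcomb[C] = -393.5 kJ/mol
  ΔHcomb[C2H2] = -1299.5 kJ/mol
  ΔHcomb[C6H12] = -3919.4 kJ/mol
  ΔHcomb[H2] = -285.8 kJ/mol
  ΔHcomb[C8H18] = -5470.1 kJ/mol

ΔH = 39.3 kJ/mol

With combustion enthalpies, reactants minus products:
= [2·(-3919.4) + 6·(-393.5) + 7·(-285.8)] − [1·(-1299.5) + 2·(-5470.1)]
= 39.3 kJ/mol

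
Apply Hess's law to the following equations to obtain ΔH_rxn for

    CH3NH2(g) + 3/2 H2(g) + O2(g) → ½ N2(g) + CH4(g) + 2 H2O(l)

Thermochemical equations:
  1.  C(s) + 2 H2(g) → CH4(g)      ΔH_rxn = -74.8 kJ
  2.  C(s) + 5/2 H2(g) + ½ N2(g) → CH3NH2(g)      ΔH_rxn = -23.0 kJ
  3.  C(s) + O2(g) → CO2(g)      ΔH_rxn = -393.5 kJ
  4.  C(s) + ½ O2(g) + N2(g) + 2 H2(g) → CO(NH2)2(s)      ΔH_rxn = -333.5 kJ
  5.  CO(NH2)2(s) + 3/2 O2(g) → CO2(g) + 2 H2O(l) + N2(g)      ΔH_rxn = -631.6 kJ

ΔH_rxn = -623.4 kJ

eq. 1 as written: -74.8 kJ
eq. 2 reversed: +23.0 kJ
eq. 3 reversed: +393.5 kJ
eq. 4 as written: -333.5 kJ
eq. 5 as written: -631.6 kJ
ΔH_rxn = (-74.8) + (+23.0) + (+393.5) + (-333.5) + (-631.6) = -623.4 kJ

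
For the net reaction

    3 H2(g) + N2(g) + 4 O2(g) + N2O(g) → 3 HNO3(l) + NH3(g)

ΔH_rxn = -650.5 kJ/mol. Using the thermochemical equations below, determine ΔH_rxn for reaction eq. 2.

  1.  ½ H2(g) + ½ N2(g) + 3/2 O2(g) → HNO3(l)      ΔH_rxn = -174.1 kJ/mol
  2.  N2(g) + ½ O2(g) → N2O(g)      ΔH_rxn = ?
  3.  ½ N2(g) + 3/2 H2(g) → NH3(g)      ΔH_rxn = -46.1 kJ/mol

eq. 1 × 3 (×3 to match 3 HNO3(l) in the target): (3)·(-174.1) = -522.3 kJ/mol
eq. 2 reversed (reverse to put N2O(g) on the reactant side): contributes −x
eq. 3 as written (NH3(g) already on the product side): -46.1 kJ/mol
-650.5 = (-522.3) + (-46.1) − x
x = (-650.5 − (-568.4)) / (-1) = 82.1 kJ/mol

ΔH_rxn = 82.1 kJ/mol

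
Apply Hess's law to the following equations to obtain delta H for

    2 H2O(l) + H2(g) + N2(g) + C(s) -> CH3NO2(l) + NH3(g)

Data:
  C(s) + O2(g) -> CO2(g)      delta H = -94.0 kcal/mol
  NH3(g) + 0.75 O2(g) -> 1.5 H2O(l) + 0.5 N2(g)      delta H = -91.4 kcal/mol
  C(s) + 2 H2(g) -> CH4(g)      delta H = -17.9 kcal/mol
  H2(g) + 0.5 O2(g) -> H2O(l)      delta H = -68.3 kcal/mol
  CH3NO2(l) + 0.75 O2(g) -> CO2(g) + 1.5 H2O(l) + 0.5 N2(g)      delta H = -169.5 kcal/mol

equation 1 as written: -94.0 kcal/mol
equation 2 reversed: +91.4 kcal/mol
equation 3: not needed.
equation 4 as written: -68.3 kcal/mol
equation 5 reversed: +169.5 kcal/mol
Since enthalpy is a state function, delta H = (1)·(-94.0) + (-1)·(-91.4) + (1)·(-68.3) + (-1)·(-169.5) = 98.6 kcal/mol

delta H = 98.6 kcal/mol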